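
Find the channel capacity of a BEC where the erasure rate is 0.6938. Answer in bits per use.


C = 1 - epsilon = 1 - 0.6938 = 0.3062

0.3062 bits


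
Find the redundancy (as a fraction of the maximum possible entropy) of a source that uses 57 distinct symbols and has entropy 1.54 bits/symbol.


H_max = log2(K) = log2(57) = 5.8329 bits/symbol. Redundancy = 1 - H/H_max = 1 - 1.54/5.8329 = 1 - 0.264 = 0.736

0.736


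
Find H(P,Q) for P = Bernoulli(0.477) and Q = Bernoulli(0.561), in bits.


H(P,Q) = -p*log2(q) - (1-p)*log2(1-q). -0.477*log2(0.561) = 0.397783; -0.523*log2(0.439) = 0.621171. H(P,Q) = 0.397783 + 0.621171 = 1.019

1.019 bits


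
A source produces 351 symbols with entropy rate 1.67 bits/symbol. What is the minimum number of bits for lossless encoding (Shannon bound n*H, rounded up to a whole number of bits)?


Minimum bits >= n * H = 351 * 1.67 = 586.17, rounded up to a whole number of bits = 587

587 bits


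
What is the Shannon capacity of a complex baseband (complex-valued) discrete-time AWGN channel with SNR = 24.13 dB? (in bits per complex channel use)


SNR_linear = 10^(24.13/10) = 258.8213; C = log2(1 + SNR_linear) = log2(1 + 258.8213) = 8.0214

8.0214 bits/channel use


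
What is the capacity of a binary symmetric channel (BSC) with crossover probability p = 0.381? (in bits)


H(p) = -p*log2(p) - (1-p)*log2(1-p) = -0.381*log2(0.381) - 0.619*log2(0.619) = 0.530404 + 0.428341 = 0.9587. C = 1 - H(p) = 1 - 0.9587 = 0.0413

0.0413 bits


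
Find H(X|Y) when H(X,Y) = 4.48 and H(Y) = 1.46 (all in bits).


H(X|Y) = H(X,Y) - H(Y) = 4.48 - 1.46 = 3.02

3.02 bits


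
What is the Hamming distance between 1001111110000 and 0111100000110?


Count differing positions: ^ ^ ^ . . ^ ^ ^ ^ . ^ ^ . = 9 differences

9


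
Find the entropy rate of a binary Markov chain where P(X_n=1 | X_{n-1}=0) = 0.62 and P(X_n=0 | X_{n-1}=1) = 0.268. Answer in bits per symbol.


Stationary distribution: pi_0 = p10/(p01+p10) = 0.3018, pi_1 = 0.6982. Entropy rate H' = pi_0*H(p01) + pi_1*H(p10) = 0.3018*0.958 + 0.6982*0.8386 = 0.8746

0.8746 bits/symbol


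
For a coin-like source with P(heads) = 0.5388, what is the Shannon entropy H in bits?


H = -p*log2(p) - (1-p)*log2(1-p). -0.5388*log2(0.5388) = 0.480706; -0.4612*log2(0.4612) = 0.514946. H = 0.480706 + 0.514946 = 0.9957

0.9957 bits


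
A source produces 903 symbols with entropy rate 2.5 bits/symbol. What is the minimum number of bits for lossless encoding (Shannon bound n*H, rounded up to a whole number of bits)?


Minimum bits >= n * H = 903 * 2.5 = 2257.5, rounded up to a whole number of bits = 2258

2258 bits


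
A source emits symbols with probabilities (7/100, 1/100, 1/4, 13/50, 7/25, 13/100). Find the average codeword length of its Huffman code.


Huffman construction (repeatedly merge the two least-probable nodes; each merge adds 1 bit to every symbol beneath it): 1/100 + 7/100 = 2/25; 2/25 + 13/100 = 21/100; 21/100 + 1/4 = 23/50; 13/50 + 7/25 = 27/50; 23/50 + 27/50 = 1. Resulting codeword lengths (in the order the probabilities were given): (4, 4, 2, 2, 2, 3). L_avg = sum(p_i * l_i) = 7/100*4 + 1/100*4 + 1/4*2 + 13/50*2 + 7/25*2 + 13/100*3 = 229/100 = 2.29

2.29 bits


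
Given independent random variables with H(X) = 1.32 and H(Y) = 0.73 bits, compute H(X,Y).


For independent variables, H(X,Y) = H(X) + H(Y) = 1.32 + 0.73 = 2.05

2.05 bits


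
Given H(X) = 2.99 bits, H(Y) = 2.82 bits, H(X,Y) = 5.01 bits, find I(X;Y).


I(X;Y) = H(X) + H(Y) - H(X,Y) = 2.99 + 2.82 - 5.01 = 0.8

0.8 bits


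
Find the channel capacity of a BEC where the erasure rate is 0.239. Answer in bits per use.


C = 1 - epsilon = 1 - 0.239 = 0.761

0.761 bits


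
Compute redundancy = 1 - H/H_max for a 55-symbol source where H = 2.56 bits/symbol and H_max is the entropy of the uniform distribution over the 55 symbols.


H_max = log2(K) = log2(55) = 5.7814 bits/symbol. Redundancy = 1 - H/H_max = 1 - 2.56/5.7814 = 1 - 0.4428 = 0.5572

0.5572


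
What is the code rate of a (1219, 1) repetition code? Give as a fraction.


Rate = k/n = 1/1219

1/1219


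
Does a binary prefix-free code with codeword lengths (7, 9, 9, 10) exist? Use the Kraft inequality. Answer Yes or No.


Kraft sum = sum(2^(-l_i)) = 0.0127, need <= 1. Result: satisfied (a binary prefix-free code with these lengths exists)

Yes


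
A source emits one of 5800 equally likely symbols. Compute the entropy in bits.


H = log2(n) = log2(5800) = 12.5018

12.5018 bits


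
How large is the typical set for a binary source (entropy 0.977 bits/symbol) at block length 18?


log2|A_typical| = nH = 18 * 0.977 = 17.586, so |A_typical| ~ 2^17.586 = 1.967e+05

1.967e+05


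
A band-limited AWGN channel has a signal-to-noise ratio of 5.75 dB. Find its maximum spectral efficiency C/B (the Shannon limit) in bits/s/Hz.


SNR_linear = 10^(5.75/10) = 3.7584; C/B = log2(1 + SNR_linear) = log2(1 + 3.7584) = 2.2505

2.2505 bits/s/Hz


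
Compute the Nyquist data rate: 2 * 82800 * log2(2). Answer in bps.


Rate = 2 * B * log2(M) = 2 * 82800 * 1.0 = 165600.0

165600.0 bps


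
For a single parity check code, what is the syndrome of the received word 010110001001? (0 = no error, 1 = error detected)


Syndrome = XOR of all bits = 0 XOR 1 XOR 0 XOR 1 XOR 1 XOR 0 XOR 0 XOR 0 XOR 1 XOR 0 XOR 0 XOR 1 = 1

1


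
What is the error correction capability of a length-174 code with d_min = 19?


Correction capability = floor((d-1)/2) = floor((19-1)/2) = 9

9 errors


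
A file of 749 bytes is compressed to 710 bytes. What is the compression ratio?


Ratio = original / compressed = 749 / 710 = 1.0549

1.0549


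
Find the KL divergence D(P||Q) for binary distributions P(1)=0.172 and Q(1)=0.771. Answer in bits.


KL = p*log2(p/q) + (1-p)*log2((1-p)/(1-q)) = 0.172*log2(0.172/0.771) + 0.828*log2(0.828/0.229) = 1.1631

1.1631 bits


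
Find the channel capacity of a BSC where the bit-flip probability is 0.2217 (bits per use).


H(p) = -p*log2(p) - (1-p)*log2(1-p) = -0.2217*log2(0.2217) - 0.7783*log2(0.7783) = 0.481825 + 0.281435 = 0.7633. C = 1 - H(p) = 1 - 0.7633 = 0.2367

0.2367 bits


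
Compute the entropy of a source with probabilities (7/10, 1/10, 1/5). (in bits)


H = -sum(p_i * log2(p_i)). Terms: -(7/10)*log2(7/10) = 0.360201; -(1/10)*log2(1/10) = 0.332193; -(1/5)*log2(1/5) = 0.464386. H = 0.360201 + 0.332193 + 0.464386 = 1.1568

1.1568 bits


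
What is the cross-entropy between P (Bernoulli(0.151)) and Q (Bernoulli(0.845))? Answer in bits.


H(P,Q) = -p*log2(q) - (1-p)*log2(1-q). -0.151*log2(0.845) = 0.036689; -0.849*log2(0.155) = 2.283521. H(P,Q) = 0.036689 + 2.283521 = 2.3202

2.3202 bits


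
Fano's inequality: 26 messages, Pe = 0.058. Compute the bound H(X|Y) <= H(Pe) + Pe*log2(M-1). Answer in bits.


H(Pe) = -Pe*log2(Pe) - (1-Pe)*log2(1-Pe) = -0.058*log2(0.058) - 0.942*log2(0.942) = 0.238253 + 0.081201 = 0.3195. Pe*log2(M-1) = 0.058*log2(25) = 0.269344. Bound = H(Pe) + Pe*log2(M-1) = 0.238253 + 0.081201 + 0.269344 = 0.5888

0.5888 bits


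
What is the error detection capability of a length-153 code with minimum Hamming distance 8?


Detection capability = d_min - 1 = 8 - 1 = 7

7 errors


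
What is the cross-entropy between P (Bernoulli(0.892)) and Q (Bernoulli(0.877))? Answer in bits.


H(P,Q) = -p*log2(q) - (1-p)*log2(1-q). -0.892*log2(0.877) = 0.168901; -0.108*log2(0.123) = 0.326513. H(P,Q) = 0.168901 + 0.326513 = 0.4954

0.4954 bits


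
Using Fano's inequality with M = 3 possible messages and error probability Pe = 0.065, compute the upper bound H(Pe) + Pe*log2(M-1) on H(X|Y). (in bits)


H(Pe) = -Pe*log2(Pe) - (1-Pe)*log2(1-Pe) = -0.065*log2(0.065) - 0.935*log2(0.935) = 0.256322 + 0.090659 = 0.347. Pe*log2(M-1) = 0.065*log2(2) = 0.065000. Bound = H(Pe) + Pe*log2(M-1) = 0.256322 + 0.090659 + 0.065000 = 0.412

0.412 bits


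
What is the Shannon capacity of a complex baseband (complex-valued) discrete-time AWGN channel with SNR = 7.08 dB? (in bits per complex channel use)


SNR_linear = 10^(7.08/10) = 5.105; C = log2(1 + SNR_linear) = log2(1 + 5.105) = 2.61

2.61 bits/channel use


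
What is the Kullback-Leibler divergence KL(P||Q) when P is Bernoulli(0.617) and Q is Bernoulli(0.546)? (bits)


KL = p*log2(p/q) + (1-p)*log2((1-p)/(1-q)) = 0.617*log2(0.617/0.546) + 0.383*log2(0.383/0.454) = 0.0149

0.0149 bits


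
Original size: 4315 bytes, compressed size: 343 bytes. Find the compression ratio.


Ratio = original / compressed = 4315 / 343 = 12.5802

12.5802


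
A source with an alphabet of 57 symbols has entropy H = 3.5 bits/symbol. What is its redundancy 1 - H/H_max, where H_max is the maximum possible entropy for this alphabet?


H_max = log2(K) = log2(57) = 5.8329 bits/symbol. Redundancy = 1 - H/H_max = 1 - 3.5/5.8329 = 1 - 0.6 = 0.4

0.4


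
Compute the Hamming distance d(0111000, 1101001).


Count differing positions: ^ . ^ . . . ^ = 3 differences

3


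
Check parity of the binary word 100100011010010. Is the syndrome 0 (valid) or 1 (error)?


Syndrome = XOR of all bits = 1 XOR 0 XOR 0 XOR 1 XOR 0 XOR 0 XOR 0 XOR 1 XOR 1 XOR 0 XOR 1 XOR 0 XOR 0 XOR 1 XOR 0 = 0

0


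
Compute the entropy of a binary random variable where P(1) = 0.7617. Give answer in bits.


H = -p*log2(p) - (1-p)*log2(1-p). -0.7617*log2(0.7617) = 0.299124; -0.2383*log2(0.2383) = 0.493078. H = 0.299124 + 0.493078 = 0.7922

0.7922 bits


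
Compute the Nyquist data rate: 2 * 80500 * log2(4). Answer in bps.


Rate = 2 * B * log2(M) = 2 * 80500 * 2.0 = 322000.0

322000.0 bps


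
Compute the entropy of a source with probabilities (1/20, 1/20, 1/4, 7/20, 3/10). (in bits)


H = -sum(p_i * log2(p_i)). Terms: -(1/20)*log2(1/20) = 0.216096; -(1/20)*log2(1/20) = 0.216096; -(1/4)*log2(1/4) = 0.500000; -(7/20)*log2(7/20) = 0.530101; -(3/10)*log2(3/10) = 0.521090. H = 0.216096 + 0.216096 + 0.500000 + 0.530101 + 0.521090 = 1.9834

1.9834 bits


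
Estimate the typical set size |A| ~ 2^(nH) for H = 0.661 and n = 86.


log2|A_typical| = nH = 86 * 0.661 = 56.846, so |A_typical| ~ 2^56.846 = 1.295e+17

1.295e+17


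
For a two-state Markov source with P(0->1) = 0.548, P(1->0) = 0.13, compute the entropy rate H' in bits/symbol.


Stationary distribution: pi_0 = p10/(p01+p10) = 0.1917, pi_1 = 0.8083. Entropy rate H' = pi_0*H(p01) + pi_1*H(p10) = 0.1917*0.9933 + 0.8083*0.5574 = 0.641

0.641 bits/symbol


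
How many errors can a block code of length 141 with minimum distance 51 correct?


Correction capability = floor((d-1)/2) = floor((51-1)/2) = 25

25 errors


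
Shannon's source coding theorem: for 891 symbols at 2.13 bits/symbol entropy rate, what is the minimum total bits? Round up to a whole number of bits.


Minimum bits >= n * H = 891 * 2.13 = 1897.83, rounded up to a whole number of bits = 1898

1898 bits


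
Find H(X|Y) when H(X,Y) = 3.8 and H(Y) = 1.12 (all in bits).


H(X|Y) = H(X,Y) - H(Y) = 3.8 - 1.12 = 2.68

2.68 bits


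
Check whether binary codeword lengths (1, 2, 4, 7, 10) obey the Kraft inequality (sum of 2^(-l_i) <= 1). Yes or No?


Kraft sum = sum(2^(-l_i)) = 0.8213, need <= 1. Result: satisfied (a binary prefix-free code with these lengths exists)

Yes


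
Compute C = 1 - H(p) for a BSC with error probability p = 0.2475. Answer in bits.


H(p) = -p*log2(p) - (1-p)*log2(1-p) = -0.2475*log2(0.2475) - 0.7525*log2(0.7525) = 0.498589 + 0.308703 = 0.8073. C = 1 - H(p) = 1 - 0.8073 = 0.1927

0.1927 bits


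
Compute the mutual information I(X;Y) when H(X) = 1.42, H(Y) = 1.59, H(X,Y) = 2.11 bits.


I(X;Y) = H(X) + H(Y) - H(X,Y) = 1.42 + 1.59 - 2.11 = 0.9

0.9 bits


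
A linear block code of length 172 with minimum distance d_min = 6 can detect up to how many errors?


Detection capability = d_min - 1 = 6 - 1 = 5

5 errors


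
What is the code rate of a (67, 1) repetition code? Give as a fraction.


Rate = k/n = 1/67

1/67


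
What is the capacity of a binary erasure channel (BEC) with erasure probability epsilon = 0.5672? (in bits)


C = 1 - epsilon = 1 - 0.5672 = 0.4328

0.4328 bits


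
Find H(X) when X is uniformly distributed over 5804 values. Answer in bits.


H = log2(n) = log2(5804) = 12.5028

12.5028 bits


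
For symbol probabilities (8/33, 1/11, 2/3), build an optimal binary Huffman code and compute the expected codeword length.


Huffman construction (repeatedly merge the two least-probable nodes; each merge adds 1 bit to every symbol beneath it): 1/11 + 8/33 = 1/3; 1/3 + 2/3 = 1. Resulting codeword lengths (in the order the probabilities were given): (2, 2, 1). L_avg = sum(p_i * l_i) = 8/33*2 + 1/11*2 + 2/3*1 = 4/3 = 1.3333

1.3333 bits


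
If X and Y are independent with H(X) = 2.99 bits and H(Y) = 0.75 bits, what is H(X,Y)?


For independent variables, H(X,Y) = H(X) + H(Y) = 2.99 + 0.75 = 3.74

3.74 bits


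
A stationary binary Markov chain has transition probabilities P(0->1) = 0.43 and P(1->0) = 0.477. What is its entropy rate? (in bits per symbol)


Stationary distribution: pi_0 = p10/(p01+p10) = 0.5259, pi_1 = 0.4741. Entropy rate H' = pi_0*H(p01) + pi_1*H(p10) = 0.5259*0.9858 + 0.4741*0.9985 = 0.9918

0.9918 bits/symbol


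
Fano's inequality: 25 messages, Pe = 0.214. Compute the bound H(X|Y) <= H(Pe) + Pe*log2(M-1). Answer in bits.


H(Pe) = -Pe*log2(Pe) - (1-Pe)*log2(1-Pe) = -0.214*log2(0.214) - 0.786*log2(0.786) = 0.476004 + 0.273055 = 0.7491. Pe*log2(M-1) = 0.214*log2(24) = 0.981182. Bound = H(Pe) + Pe*log2(M-1) = 0.476004 + 0.273055 + 0.981182 = 1.7302

1.7302 bits


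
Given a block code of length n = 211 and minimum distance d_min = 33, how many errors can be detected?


Detection capability = d_min - 1 = 33 - 1 = 32

32 errors


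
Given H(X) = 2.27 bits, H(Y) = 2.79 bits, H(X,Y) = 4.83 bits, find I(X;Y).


I(X;Y) = H(X) + H(Y) - H(X,Y) = 2.27 + 2.79 - 4.83 = 0.23

0.23 bits


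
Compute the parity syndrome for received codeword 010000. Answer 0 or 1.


Syndrome = XOR of all bits = 0 XOR 1 XOR 0 XOR 0 XOR 0 XOR 0 = 1

1


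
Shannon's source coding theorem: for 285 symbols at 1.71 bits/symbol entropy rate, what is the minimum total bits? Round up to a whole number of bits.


Minimum bits >= n * H = 285 * 1.71 = 487.35, rounded up to a whole number of bits = 488

488 bits


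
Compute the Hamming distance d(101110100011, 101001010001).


Count differing positions: . . . ^ ^ ^ ^ ^ . . ^ . = 6 differences

6


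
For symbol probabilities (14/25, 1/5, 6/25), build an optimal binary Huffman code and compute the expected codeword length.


Huffman construction (repeatedly merge the two least-probable nodes; each merge adds 1 bit to every symbol beneath it): 1/5 + 6/25 = 11/25; 11/25 + 14/25 = 1. Resulting codeword lengths (in the order the probabilities were given): (1, 2, 2). L_avg = sum(p_i * l_i) = 14/25*1 + 1/5*2 + 6/25*2 = 36/25 = 1.44

1.44 bits


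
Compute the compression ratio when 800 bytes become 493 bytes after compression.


Ratio = original / compressed = 800 / 493 = 1.6227

1.6227


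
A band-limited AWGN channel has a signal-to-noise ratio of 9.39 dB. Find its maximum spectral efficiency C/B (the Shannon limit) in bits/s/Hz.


SNR_linear = 10^(9.39/10) = 8.6896; C/B = log2(1 + SNR_linear) = log2(1 + 8.6896) = 3.2764

3.2764 bits/s/Hz


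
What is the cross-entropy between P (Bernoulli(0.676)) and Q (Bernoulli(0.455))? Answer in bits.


H(P,Q) = -p*log2(q) - (1-p)*log2(1-q). -0.676*log2(0.455) = 0.767978; -0.324*log2(0.545) = 0.283718. H(P,Q) = 0.767978 + 0.283718 = 1.0517

1.0517 bits


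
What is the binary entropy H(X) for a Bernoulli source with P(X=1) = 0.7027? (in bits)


H = -p*log2(p) - (1-p)*log2(1-p). -0.7027*log2(0.7027) = 0.357688; -0.2973*log2(0.2973) = 0.520278. H = 0.357688 + 0.520278 = 0.878

0.878 bits


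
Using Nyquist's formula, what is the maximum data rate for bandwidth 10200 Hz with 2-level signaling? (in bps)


Rate = 2 * B * log2(M) = 2 * 10200 * 1.0 = 20400.0

20400.0 bps


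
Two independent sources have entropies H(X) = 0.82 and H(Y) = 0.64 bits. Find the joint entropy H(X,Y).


For independent variables, H(X,Y) = H(X) + H(Y) = 0.82 + 0.64 = 1.46

1.46 bits


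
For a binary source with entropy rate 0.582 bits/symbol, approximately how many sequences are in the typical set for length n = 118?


log2|A_typical| = nH = 118 * 0.582 = 68.676, so |A_typical| ~ 2^68.676 = 4.716e+20

4.716e+20


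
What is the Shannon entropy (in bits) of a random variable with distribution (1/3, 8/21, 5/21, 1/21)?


H = -sum(p_i * log2(p_i)). Terms: -(1/3)*log2(1/3) = 0.528321; -(8/21)*log2(8/21) = 0.530407; -(5/21)*log2(5/21) = 0.492950; -(1/21)*log2(1/21) = 0.209158. H = 0.528321 + 0.530407 + 0.492950 + 0.209158 = 1.7608

1.7608 bits


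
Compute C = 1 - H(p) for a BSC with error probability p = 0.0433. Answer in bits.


H(p) = -p*log2(p) - (1-p)*log2(1-p) = -0.0433*log2(0.0433) - 0.9567*log2(0.9567) = 0.196127 + 0.061096 = 0.2572. C = 1 - H(p) = 1 - 0.2572 = 0.7428

0.7428 bits


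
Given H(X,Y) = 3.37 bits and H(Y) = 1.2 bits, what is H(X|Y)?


H(X|Y) = H(X,Y) - H(Y) = 3.37 - 1.2 = 2.17

2.17 bits


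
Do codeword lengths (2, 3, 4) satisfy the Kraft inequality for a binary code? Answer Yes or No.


Kraft sum = sum(2^(-l_i)) = 0.4375, need <= 1. Result: satisfied (a binary prefix-free code with these lengths exists)

Yes


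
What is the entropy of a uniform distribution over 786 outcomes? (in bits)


H = log2(n) = log2(786) = 9.6184

9.6184 bits


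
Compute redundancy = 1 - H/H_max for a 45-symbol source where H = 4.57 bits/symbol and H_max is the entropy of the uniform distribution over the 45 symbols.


H_max = log2(K) = log2(45) = 5.4919 bits/symbol. Redundancy = 1 - H/H_max = 1 - 4.57/5.4919 = 1 - 0.8321 = 0.1679

0.1679


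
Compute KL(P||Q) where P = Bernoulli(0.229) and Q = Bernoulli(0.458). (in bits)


KL = p*log2(p/q) + (1-p)*log2((1-p)/(1-q)) = 0.229*log2(0.229/0.458) + 0.771*log2(0.771/0.542) = 0.163

0.163 bits


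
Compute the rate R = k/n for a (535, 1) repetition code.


Rate = k/n = 1/535

1/535


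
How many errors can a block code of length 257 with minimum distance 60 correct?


Correction capability = floor((d-1)/2) = floor((60-1)/2) = 29

29 errors


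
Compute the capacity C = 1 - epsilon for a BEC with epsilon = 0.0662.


C = 1 - epsilon = 1 - 0.0662 = 0.9338

0.9338 bits


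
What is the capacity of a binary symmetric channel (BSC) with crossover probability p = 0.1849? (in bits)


H(p) = -p*log2(p) - (1-p)*log2(1-p) = -0.1849*log2(0.1849) - 0.8151*log2(0.8151) = 0.450265 + 0.240415 = 0.6907. C = 1 - H(p) = 1 - 0.6907 = 0.3093

0.3093 bits


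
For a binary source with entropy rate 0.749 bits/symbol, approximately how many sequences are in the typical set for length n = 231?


log2|A_typical| = nH = 231 * 0.749 = 173.019, so |A_typical| ~ 2^173.019 = 1.213e+52

1.213e+52


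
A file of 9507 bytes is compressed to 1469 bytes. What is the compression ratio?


Ratio = original / compressed = 9507 / 1469 = 6.4717

6.4717


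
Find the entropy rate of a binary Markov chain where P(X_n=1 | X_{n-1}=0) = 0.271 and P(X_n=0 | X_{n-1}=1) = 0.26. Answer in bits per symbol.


Stationary distribution: pi_0 = p10/(p01+p10) = 0.4896, pi_1 = 0.5104. Entropy rate H' = pi_0*H(p01) + pi_1*H(p10) = 0.4896*0.8429 + 0.5104*0.8267 = 0.8347

0.8347 bits/symbol


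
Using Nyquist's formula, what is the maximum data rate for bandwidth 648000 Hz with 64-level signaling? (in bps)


Rate = 2 * B * log2(M) = 2 * 648000 * 6.0 = 7776000.0

7776000.0 bps


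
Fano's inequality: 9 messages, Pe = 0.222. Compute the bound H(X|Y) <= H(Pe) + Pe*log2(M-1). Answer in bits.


H(Pe) = -Pe*log2(Pe) - (1-Pe)*log2(1-Pe) = -0.222*log2(0.222) - 0.778*log2(0.778) = 0.482044 + 0.281759 = 0.7638. Pe*log2(M-1) = 0.222*log2(8) = 0.666000. Bound = H(Pe) + Pe*log2(M-1) = 0.482044 + 0.281759 + 0.666000 = 1.4298

1.4298 bits


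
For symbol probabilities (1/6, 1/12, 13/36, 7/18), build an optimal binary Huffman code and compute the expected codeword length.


Huffman construction (repeatedly merge the two least-probable nodes; each merge adds 1 bit to every symbol beneath it): 1/12 + 1/6 = 1/4; 1/4 + 13/36 = 11/18; 7/18 + 11/18 = 1. Resulting codeword lengths (in the order the probabilities were given): (3, 3, 2, 1). L_avg = sum(p_i * l_i) = 1/6*3 + 1/12*3 + 13/36*2 + 7/18*1 = 67/36 = 1.8611

1.8611 bits


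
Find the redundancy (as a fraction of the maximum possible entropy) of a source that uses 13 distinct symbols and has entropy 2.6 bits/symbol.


H_max = log2(K) = log2(13) = 3.7004 bits/symbol. Redundancy = 1 - H/H_max = 1 - 2.6/3.7004 = 1 - 0.7026 = 0.2974

0.2974


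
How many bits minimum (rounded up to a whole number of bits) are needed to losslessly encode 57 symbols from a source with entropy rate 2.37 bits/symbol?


Minimum bits >= n * H = 57 * 2.37 = 135.09, rounded up to a whole number of bits = 136

136 bits


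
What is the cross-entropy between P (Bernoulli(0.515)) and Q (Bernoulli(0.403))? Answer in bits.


H(P,Q) = -p*log2(q) - (1-p)*log2(1-q). -0.515*log2(0.403) = 0.675241; -0.485*log2(0.597) = 0.360936. H(P,Q) = 0.675241 + 0.360936 = 1.0362

1.0362 bits


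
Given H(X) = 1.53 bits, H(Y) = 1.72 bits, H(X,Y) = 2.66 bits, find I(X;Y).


I(X;Y) = H(X) + H(Y) - H(X,Y) = 1.53 + 1.72 - 2.66 = 0.59

0.59 bits


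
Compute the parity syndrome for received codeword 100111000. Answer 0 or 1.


Syndrome = XOR of all bits = 1 XOR 0 XOR 0 XOR 1 XOR 1 XOR 1 XOR 0 XOR 0 XOR 0 = 0

0


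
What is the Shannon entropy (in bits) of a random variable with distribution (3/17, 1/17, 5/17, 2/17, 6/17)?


H = -sum(p_i * log2(p_i)). Terms: -(3/17)*log2(3/17) = 0.441618; -(1/17)*log2(1/17) = 0.240439; -(5/17)*log2(5/17) = 0.519275; -(2/17)*log2(2/17) = 0.363231; -(6/17)*log2(6/17) = 0.530294. H = 0.441618 + 0.240439 + 0.519275 + 0.363231 + 0.530294 = 2.0949

2.0949 bits


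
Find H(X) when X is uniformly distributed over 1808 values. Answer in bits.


H = log2(n) = log2(1808) = 10.8202

10.8202 bits


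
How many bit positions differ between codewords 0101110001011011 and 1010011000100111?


Count differing positions: ^ ^ ^ ^ ^ . ^ . . ^ ^ ^ ^ ^ . . = 11 differences

11


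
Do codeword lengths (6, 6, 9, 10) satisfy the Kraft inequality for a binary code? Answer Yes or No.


Kraft sum = sum(2^(-l_i)) = 0.0342, need <= 1. Result: satisfied (a binary prefix-free code with these lengths exists)

Yes


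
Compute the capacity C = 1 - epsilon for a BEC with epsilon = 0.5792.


C = 1 - epsilon = 1 - 0.5792 = 0.4208

0.4208 bits


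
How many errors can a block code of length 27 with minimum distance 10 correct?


Correction capability = floor((d-1)/2) = floor((10-1)/2) = 4

4 errors


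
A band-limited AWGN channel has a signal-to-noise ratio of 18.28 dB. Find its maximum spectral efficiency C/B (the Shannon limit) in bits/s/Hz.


SNR_linear = 10^(18.28/10) = 67.2977; C/B = log2(1 + SNR_linear) = log2(1 + 67.2977) = 6.0938

6.0938 bits/s/Hz


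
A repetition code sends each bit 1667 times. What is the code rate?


Rate = k/n = 1/1667

1/1667


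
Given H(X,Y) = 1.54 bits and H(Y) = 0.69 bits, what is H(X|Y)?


H(X|Y) = H(X,Y) - H(Y) = 1.54 - 0.69 = 0.85

0.85 bits


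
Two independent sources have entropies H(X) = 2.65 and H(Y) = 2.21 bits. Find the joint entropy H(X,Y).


For independent variables, H(X,Y) = H(X) + H(Y) = 2.65 + 2.21 = 4.86

4.86 bits


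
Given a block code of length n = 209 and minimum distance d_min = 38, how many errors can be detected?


Detection capability = d_min - 1 = 38 - 1 = 37

37 errors


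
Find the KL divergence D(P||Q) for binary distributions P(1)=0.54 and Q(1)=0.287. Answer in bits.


KL = p*log2(p/q) + (1-p)*log2((1-p)/(1-q)) = 0.54*log2(0.54/0.287) + 0.46*log2(0.46/0.713) = 0.2016

0.2016 bits


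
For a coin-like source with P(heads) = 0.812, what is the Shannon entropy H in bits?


H = -p*log2(p) - (1-p)*log2(1-p). -0.812*log2(0.812) = 0.243964; -0.188*log2(0.188) = 0.453305. H = 0.243964 + 0.453305 = 0.6973

0.6973 bits


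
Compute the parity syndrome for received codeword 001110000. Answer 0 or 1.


Syndrome = XOR of all bits = 0 XOR 0 XOR 1 XOR 1 XOR 1 XOR 0 XOR 0 XOR 0 XOR 0 = 1

1


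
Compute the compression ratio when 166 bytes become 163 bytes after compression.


Ratio = original / compressed = 166 / 163 = 1.0184

1.0184


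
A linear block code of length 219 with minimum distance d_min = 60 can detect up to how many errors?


Detection capability = d_min - 1 = 60 - 1 = 59

59 errors


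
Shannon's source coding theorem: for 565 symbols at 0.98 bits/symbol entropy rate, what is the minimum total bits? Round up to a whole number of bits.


Minimum bits >= n * H = 565 * 0.98 = 553.7, rounded up to a whole number of bits = 554

554 bits


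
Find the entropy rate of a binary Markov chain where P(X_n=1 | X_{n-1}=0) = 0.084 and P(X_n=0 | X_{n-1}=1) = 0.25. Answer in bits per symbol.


Stationary distribution: pi_0 = p10/(p01+p10) = 0.7485, pi_1 = 0.2515. Entropy rate H' = pi_0*H(p01) + pi_1*H(p10) = 0.7485*0.4161 + 0.2515*0.8113 = 0.5155

0.5155 bits/symbol


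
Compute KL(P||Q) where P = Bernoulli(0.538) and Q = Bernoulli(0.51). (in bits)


KL = p*log2(p/q) + (1-p)*log2((1-p)/(1-q)) = 0.538*log2(0.538/0.51) + 0.462*log2(0.462/0.49) = 0.0023

0.0023 bits


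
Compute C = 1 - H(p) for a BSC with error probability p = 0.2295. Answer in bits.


H(p) = -p*log2(p) - (1-p)*log2(1-p) = -0.2295*log2(0.2295) - 0.7705*log2(0.7705) = 0.487328 + 0.289811 = 0.7771. C = 1 - H(p) = 1 - 0.7771 = 0.2229

0.2229 bits


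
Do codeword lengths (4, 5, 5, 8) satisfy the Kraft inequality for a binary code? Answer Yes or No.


Kraft sum = sum(2^(-l_i)) = 0.1289, need <= 1. Result: satisfied (a binary prefix-free code with these lengths exists)

Yes


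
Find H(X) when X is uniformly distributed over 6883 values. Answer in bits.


H = log2(n) = log2(6883) = 12.7488

12.7488 bits


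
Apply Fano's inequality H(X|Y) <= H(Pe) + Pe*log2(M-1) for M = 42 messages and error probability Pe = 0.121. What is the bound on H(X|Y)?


H(Pe) = -Pe*log2(Pe) - (1-Pe)*log2(1-Pe) = -0.121*log2(0.121) - 0.879*log2(0.879) = 0.368677 + 0.163551 = 0.5322. Pe*log2(M-1) = 0.121*log2(41) = 0.648264. Bound = H(Pe) + Pe*log2(M-1) = 0.368677 + 0.163551 + 0.648264 = 1.1805

1.1805 bits


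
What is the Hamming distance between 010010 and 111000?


Count differing positions: ^ . ^ . ^ . = 3 differences

3


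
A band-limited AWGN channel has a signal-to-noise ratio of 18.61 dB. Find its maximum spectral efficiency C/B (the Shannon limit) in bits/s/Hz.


SNR_linear = 10^(18.61/10) = 72.6106; C/B = log2(1 + SNR_linear) = log2(1 + 72.6106) = 6.2018

6.2018 bits/s/Hz


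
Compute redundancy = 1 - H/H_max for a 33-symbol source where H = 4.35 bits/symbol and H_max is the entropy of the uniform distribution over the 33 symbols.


H_max = log2(K) = log2(33) = 5.0444 bits/symbol. Redundancy = 1 - H/H_max = 1 - 4.35/5.0444 = 1 - 0.8623 = 0.1377

0.1377


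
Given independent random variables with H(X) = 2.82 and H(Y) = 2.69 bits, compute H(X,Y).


For independent variables, H(X,Y) = H(X) + H(Y) = 2.82 + 2.69 = 5.51

5.51 bits


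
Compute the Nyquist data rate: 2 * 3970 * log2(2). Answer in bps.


Rate = 2 * B * log2(M) = 2 * 3970 * 1.0 = 7940.0

7940.0 bps


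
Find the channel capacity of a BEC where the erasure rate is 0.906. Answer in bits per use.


C = 1 - epsilon = 1 - 0.906 = 0.094

0.094 bits


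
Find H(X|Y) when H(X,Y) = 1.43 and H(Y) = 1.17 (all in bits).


H(X|Y) = H(X,Y) - H(Y) = 1.43 - 1.17 = 0.26

0.26 bits


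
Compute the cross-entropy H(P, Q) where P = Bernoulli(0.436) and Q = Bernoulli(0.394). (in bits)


H(P,Q) = -p*log2(q) - (1-p)*log2(1-q). -0.436*log2(0.394) = 0.585867; -0.564*log2(0.606) = 0.407552. H(P,Q) = 0.585867 + 0.407552 = 0.9934

0.9934 bits


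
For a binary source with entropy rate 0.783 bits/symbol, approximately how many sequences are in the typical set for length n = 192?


log2|A_typical| = nH = 192 * 0.783 = 150.336, so |A_typical| ~ 2^150.336 = 1.802e+45

1.802e+45


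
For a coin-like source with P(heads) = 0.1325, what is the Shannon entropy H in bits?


H = -p*log2(p) - (1-p)*log2(1-p). -0.1325*log2(0.1325) = 0.386361; -0.8675*log2(0.8675) = 0.177893. H = 0.386361 + 0.177893 = 0.5643

0.5643 bits


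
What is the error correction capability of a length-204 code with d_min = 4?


Correction capability = floor((d-1)/2) = floor((4-1)/2) = 1

1 errors


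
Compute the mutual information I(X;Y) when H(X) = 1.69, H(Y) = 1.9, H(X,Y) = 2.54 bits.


I(X;Y) = H(X) + H(Y) - H(X,Y) = 1.69 + 1.9 - 2.54 = 1.05

1.05 bits


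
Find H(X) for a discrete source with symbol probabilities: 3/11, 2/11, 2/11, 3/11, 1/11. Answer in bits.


H = -sum(p_i * log2(p_i)). Terms: -(3/11)*log2(3/11) = 0.511219; -(2/11)*log2(2/11) = 0.447169; -(2/11)*log2(2/11) = 0.447169; -(3/11)*log2(3/11) = 0.511219; -(1/11)*log2(1/11) = 0.314494. H = 0.511219 + 0.447169 + 0.447169 + 0.511219 + 0.314494 = 2.2313

2.2313 bits


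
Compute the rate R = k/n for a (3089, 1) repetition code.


Rate = k/n = 1/3089

1/3089


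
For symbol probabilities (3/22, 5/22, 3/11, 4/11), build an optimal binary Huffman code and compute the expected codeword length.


Huffman construction (repeatedly merge the two least-probable nodes; each merge adds 1 bit to every symbol beneath it): 3/22 + 5/22 = 4/11; 3/11 + 4/11 = 7/11; 4/11 + 7/11 = 1. Resulting codeword lengths (in the order the probabilities were given): (2, 2, 2, 2). L_avg = sum(p_i * l_i) = 3/22*2 + 5/22*2 + 3/11*2 + 4/11*2 = 2

2.0 bits


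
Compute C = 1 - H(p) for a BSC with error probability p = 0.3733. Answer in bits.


H(p) = -p*log2(p) - (1-p)*log2(1-p) = -0.3733*log2(0.3733) - 0.6267*log2(0.6267) = 0.530681 + 0.422492 = 0.9532. C = 1 - H(p) = 1 - 0.9532 = 0.0468

0.0468 bits


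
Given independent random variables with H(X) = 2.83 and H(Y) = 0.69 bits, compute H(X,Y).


For independent variables, H(X,Y) = H(X) + H(Y) = 2.83 + 0.69 = 3.52

3.52 bits


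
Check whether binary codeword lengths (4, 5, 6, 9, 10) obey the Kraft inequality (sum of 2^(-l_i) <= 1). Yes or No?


Kraft sum = sum(2^(-l_i)) = 0.1123, need <= 1. Result: satisfied (a binary prefix-free code with these lengths exists)

Yes


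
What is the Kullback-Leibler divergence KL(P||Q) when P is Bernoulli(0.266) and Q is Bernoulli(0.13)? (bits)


KL = p*log2(p/q) + (1-p)*log2((1-p)/(1-q)) = 0.266*log2(0.266/0.13) + 0.734*log2(0.734/0.87) = 0.0948

0.0948 bits


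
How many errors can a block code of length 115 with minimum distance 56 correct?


Correction capability = floor((d-1)/2) = floor((56-1)/2) = 27

27 errors


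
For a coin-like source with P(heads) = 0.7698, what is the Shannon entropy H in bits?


H = -p*log2(p) - (1-p)*log2(1-p). -0.7698*log2(0.7698) = 0.290557; -0.2302*log2(0.2302) = 0.487803. H = 0.290557 + 0.487803 = 0.7784

0.7784 bits


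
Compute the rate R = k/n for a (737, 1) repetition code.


Rate = k/n = 1/737

1/737


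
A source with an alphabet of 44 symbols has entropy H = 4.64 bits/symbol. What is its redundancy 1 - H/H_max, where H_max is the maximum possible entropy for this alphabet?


H_max = log2(K) = log2(44) = 5.4594 bits/symbol. Redundancy = 1 - H/H_max = 1 - 4.64/5.4594 = 1 - 0.8499 = 0.1501

0.1501


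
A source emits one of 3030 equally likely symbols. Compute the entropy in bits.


H = log2(n) = log2(3030) = 11.5651

11.5651 bits


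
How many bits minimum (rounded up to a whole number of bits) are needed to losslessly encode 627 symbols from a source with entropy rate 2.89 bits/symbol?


Minimum bits >= n * H = 627 * 2.89 = 1812.03, rounded up to a whole number of bits = 1813

1813 bits


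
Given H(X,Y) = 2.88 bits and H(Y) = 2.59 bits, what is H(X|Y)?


H(X|Y) = H(X,Y) - H(Y) = 2.88 - 2.59 = 0.29

0.29 bits


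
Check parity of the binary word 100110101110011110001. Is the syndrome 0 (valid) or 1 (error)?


Syndrome = XOR of all bits = 1 XOR 0 XOR 0 XOR 1 XOR 1 XOR 0 XOR 1 XOR 0 XOR 1 XOR 1 XOR 1 XOR 0 XOR 0 XOR 1 XOR 1 XOR 1 XOR 1 XOR 0 XOR 0 XOR 0 XOR 1 = 0

0


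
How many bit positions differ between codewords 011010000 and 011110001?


Count differing positions: . . . ^ . . . . ^ = 2 differences

2


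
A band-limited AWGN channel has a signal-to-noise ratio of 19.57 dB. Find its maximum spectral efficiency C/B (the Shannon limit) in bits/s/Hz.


SNR_linear = 10^(19.57/10) = 90.5733; C/B = log2(1 + SNR_linear) = log2(1 + 90.5733) = 6.5169

6.5169 bits/s/Hz


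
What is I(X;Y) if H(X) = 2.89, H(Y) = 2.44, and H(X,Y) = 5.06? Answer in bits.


I(X;Y) = H(X) + H(Y) - H(X,Y) = 2.89 + 2.44 - 5.06 = 0.27

0.27 bits


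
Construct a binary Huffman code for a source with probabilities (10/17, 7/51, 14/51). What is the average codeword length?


Huffman construction (repeatedly merge the two least-probable nodes; each merge adds 1 bit to every symbol beneath it): 7/51 + 14/51 = 7/17; 7/17 + 10/17 = 1. Resulting codeword lengths (in the order the probabilities were given): (1, 2, 2). L_avg = sum(p_i * l_i) = 10/17*1 + 7/51*2 + 14/51*2 = 24/17 = 1.4118

1.4118 bits


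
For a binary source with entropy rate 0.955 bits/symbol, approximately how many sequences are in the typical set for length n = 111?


log2|A_typical| = nH = 111 * 0.955 = 106.005, so |A_typical| ~ 2^106.005 = 8.141e+31

8.141e+31


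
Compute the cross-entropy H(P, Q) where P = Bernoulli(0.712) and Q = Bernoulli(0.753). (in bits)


H(P,Q) = -p*log2(q) - (1-p)*log2(1-q). -0.712*log2(0.753) = 0.291406; -0.288*log2(0.247) = 0.581016. H(P,Q) = 0.291406 + 0.581016 = 0.8724

0.8724 bits


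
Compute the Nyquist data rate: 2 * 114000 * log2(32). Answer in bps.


Rate = 2 * B * log2(M) = 2 * 114000 * 5.0 = 1140000.0

1140000.0 bps


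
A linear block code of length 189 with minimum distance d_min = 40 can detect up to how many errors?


Detection capability = d_min - 1 = 40 - 1 = 39

39 errors


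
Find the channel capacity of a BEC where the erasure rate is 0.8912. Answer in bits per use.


C = 1 - epsilon = 1 - 0.8912 = 0.1088

0.1088 bits


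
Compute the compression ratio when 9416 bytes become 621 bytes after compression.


Ratio = original / compressed = 9416 / 621 = 15.1626

15.1626


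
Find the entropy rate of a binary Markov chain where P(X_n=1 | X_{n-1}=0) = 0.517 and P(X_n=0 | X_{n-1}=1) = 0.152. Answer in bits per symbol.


Stationary distribution: pi_0 = p10/(p01+p10) = 0.2272, pi_1 = 0.7728. Entropy rate H' = pi_0*H(p01) + pi_1*H(p10) = 0.2272*0.9992 + 0.7728*0.6148 = 0.7021

0.7021 bits/symbol


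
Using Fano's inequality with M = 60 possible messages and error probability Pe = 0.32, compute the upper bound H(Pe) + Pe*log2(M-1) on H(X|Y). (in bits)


H(Pe) = -Pe*log2(Pe) - (1-Pe)*log2(1-Pe) = -0.32*log2(0.32) - 0.68*log2(0.68) = 0.526034 + 0.378347 = 0.9044. Pe*log2(M-1) = 0.32*log2(59) = 1.882446. Bound = H(Pe) + Pe*log2(M-1) = 0.526034 + 0.378347 + 1.882446 = 2.7868

2.7868 bits


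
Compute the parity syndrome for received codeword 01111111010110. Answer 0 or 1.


Syndrome = XOR of all bits = 0 XOR 1 XOR 1 XOR 1 XOR 1 XOR 1 XOR 1 XOR 1 XOR 0 XOR 1 XOR 0 XOR 1 XOR 1 XOR 0 = 0

0


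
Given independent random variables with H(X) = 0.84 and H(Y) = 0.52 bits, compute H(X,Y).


For independent variables, H(X,Y) = H(X) + H(Y) = 0.84 + 0.52 = 1.36

1.36 bits


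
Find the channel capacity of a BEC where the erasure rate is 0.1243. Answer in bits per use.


C = 1 - epsilon = 1 - 0.1243 = 0.8757

0.8757 bits


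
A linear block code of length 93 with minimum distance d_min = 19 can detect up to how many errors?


Detection capability = d_min - 1 = 19 - 1 = 18

18 errors


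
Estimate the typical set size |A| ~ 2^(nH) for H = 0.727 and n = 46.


log2|A_typical| = nH = 46 * 0.727 = 33.442, so |A_typical| ~ 2^33.442 = 1.167e+10

1.167e+10


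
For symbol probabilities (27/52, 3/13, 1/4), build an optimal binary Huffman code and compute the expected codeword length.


Huffman construction (repeatedly merge the two least-probable nodes; each merge adds 1 bit to every symbol beneath it): 3/13 + 1/4 = 25/52; 25/52 + 27/52 = 1. Resulting codeword lengths (in the order the probabilities were given): (1, 2, 2). L_avg = sum(p_i * l_i) = 27/52*1 + 3/13*2 + 1/4*2 = 77/52 = 1.4808

1.4808 bits


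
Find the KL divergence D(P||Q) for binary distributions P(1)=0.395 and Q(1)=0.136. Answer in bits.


KL = p*log2(p/q) + (1-p)*log2((1-p)/(1-q)) = 0.395*log2(0.395/0.136) + 0.605*log2(0.605/0.864) = 0.2966

0.2966 bits


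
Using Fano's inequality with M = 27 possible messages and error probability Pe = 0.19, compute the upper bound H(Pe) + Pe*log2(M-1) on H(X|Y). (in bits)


H(Pe) = -Pe*log2(Pe) - (1-Pe)*log2(1-Pe) = -0.19*log2(0.19) - 0.81*log2(0.81) = 0.455226 + 0.246245 = 0.7015. Pe*log2(M-1) = 0.19*log2(26) = 0.893084. Bound = H(Pe) + Pe*log2(M-1) = 0.455226 + 0.246245 + 0.893084 = 1.5946

1.5946 bits


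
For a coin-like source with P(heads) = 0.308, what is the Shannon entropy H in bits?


H = -p*log2(p) - (1-p)*log2(1-p). -0.308*log2(0.308) = 0.523291; -0.692*log2(0.692) = 0.367560. H = 0.523291 + 0.367560 = 0.8909

0.8909 bits


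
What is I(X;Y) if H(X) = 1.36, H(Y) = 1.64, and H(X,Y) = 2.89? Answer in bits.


I(X;Y) = H(X) + H(Y) - H(X,Y) = 1.36 + 1.64 - 2.89 = 0.11

0.11 bits


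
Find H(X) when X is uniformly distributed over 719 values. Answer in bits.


H = log2(n) = log2(719) = 9.4898

9.4898 bits


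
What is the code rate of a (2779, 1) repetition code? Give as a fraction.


Rate = k/n = 1/2779

1/2779


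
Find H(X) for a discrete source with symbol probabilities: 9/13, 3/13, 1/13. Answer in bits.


H = -sum(p_i * log2(p_i)). Terms: -(9/13)*log2(9/13) = 0.367279; -(3/13)*log2(3/13) = 0.488187; -(1/13)*log2(1/13) = 0.284649. H = 0.367279 + 0.488187 + 0.284649 = 1.1401

1.1401 bits


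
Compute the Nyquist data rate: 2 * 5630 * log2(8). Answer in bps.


Rate = 2 * B * log2(M) = 2 * 5630 * 3.0 = 33780.0

33780.0 bps


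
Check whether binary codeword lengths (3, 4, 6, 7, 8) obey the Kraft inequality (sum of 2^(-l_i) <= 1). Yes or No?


Kraft sum = sum(2^(-l_i)) = 0.2148, need <= 1. Result: satisfied (a binary prefix-free code with these lengths exists)

Yes


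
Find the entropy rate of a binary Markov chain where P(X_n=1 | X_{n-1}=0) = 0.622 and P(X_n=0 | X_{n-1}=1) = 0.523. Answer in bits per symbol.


Stationary distribution: pi_0 = p10/(p01+p10) = 0.4568, pi_1 = 0.5432. Entropy rate H' = pi_0*H(p01) + pi_1*H(p10) = 0.4568*0.9566 + 0.5432*0.9985 = 0.9794

0.9794 bits/symbol


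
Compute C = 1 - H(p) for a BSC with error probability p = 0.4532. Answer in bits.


H(p) = -p*log2(p) - (1-p)*log2(1-p) = -0.4532*log2(0.4532) - 0.5468*log2(0.5468) = 0.517455 + 0.476216 = 0.9937. C = 1 - H(p) = 1 - 0.9937 = 0.0063

0.0063 bits


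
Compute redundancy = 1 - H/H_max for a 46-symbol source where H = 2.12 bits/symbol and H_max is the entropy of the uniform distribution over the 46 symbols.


H_max = log2(K) = log2(46) = 5.5236 bits/symbol. Redundancy = 1 - H/H_max = 1 - 2.12/5.5236 = 1 - 0.3838 = 0.6162

0.6162


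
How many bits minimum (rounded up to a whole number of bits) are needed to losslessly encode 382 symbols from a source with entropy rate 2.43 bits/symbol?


Minimum bits >= n * H = 382 * 2.43 = 928.26, rounded up to a whole number of bits = 929

929 bits
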